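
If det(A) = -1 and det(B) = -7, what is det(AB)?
7

Use the multiplicative property of determinants: det(AB) = det(A)*det(B).
det(AB) = (-1)*(-7) = 7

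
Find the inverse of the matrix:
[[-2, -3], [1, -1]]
[[-1/5, 3/5], [-1/5, -2/5]]

For [[a,b],[c,d]], inverse = (1/det)·[[d,-b],[-c,a]]
det = -2·-1 - -3·1 = 5
Inverse = (1/5)·[[-1, 3], [-1, -2]]
        = [[-1/5, 3/5], [-1/5, -2/5]]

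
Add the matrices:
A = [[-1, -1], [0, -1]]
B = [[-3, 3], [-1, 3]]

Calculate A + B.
[[-4, 2], [-1, 2]]

Add corresponding elements:
(-1)+(-3)=-4
(-1)+(3)=2
(0)+(-1)=-1
(-1)+(3)=2
A + B = [[-4, 2], [-1, 2]]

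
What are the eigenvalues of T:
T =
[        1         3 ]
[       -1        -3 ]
λ = -2, 0

Solve det(T - λI) = 0. For a 2×2 matrix the characteristic equation is λ² - (trace)λ + det = 0.
trace(T) = a + d = 1 - 3 = -2.
det(T) = a*d - b*c = (1)*(-3) - (3)*(-1) = -3 + 3 = 0.
Characteristic equation: λ² - (-2)λ + (0) = 0.
Discriminant = (-2)² - 4*(0) = 4 - 0 = 4.
λ = (-2 ± √4) / 2 = (-2 ± 2) / 2 = -2, 0.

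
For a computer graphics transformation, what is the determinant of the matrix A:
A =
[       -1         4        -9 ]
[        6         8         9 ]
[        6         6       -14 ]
det(A) = 826

Expand along row 0 (cofactor expansion): det(A) = a*(e*i - f*h) - b*(d*i - f*g) + c*(d*h - e*g), where the 3×3 is [[a, b, c], [d, e, f], [g, h, i]].
Minor M_00 = (8)*(-14) - (9)*(6) = -112 - 54 = -166.
Minor M_01 = (6)*(-14) - (9)*(6) = -84 - 54 = -138.
Minor M_02 = (6)*(6) - (8)*(6) = 36 - 48 = -12.
det(A) = (-1)*(-166) - (4)*(-138) + (-9)*(-12) = 166 + 552 + 108 = 826.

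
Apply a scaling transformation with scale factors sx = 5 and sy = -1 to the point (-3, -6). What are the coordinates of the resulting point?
(-15, 6)

Scaling matrix:
[[5, 0], [0, -1]]
Result: (-3 × 5, -6 × -1) = (-15, 6)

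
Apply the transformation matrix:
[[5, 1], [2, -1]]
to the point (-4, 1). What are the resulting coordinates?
(-19, -9)

Matrix multiplication:
[[5, 1], [2, -1]] × [-4, 1]ᵀ
= [5×-4 + 1×1, 2×-4 + -1×1]ᵀ
= [-19.0000, -9.0000]ᵀ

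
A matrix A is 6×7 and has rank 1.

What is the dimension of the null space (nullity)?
6

The rank-nullity theorem for an m×n matrix states:
rank(A) + nullity(A) = n (the number of columns).
Here n = 7 and rank(A) = 1, so nullity(A) = 7 - 1 = 6.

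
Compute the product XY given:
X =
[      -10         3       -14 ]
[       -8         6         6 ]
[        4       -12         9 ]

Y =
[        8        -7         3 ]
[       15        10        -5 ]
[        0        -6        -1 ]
XY =
[      -35       184       -31 ]
[       26        80       -60 ]
[     -148      -202        63 ]

Matrix multiplication: (XY)[i][j] = sum over k of X[i][k] * Y[k][j].
  (XY)[0][0] = (-10)*(8) + (3)*(15) + (-14)*(0) = -35
  (XY)[0][1] = (-10)*(-7) + (3)*(10) + (-14)*(-6) = 184
  (XY)[0][2] = (-10)*(3) + (3)*(-5) + (-14)*(-1) = -31
  (XY)[1][0] = (-8)*(8) + (6)*(15) + (6)*(0) = 26
  (XY)[1][1] = (-8)*(-7) + (6)*(10) + (6)*(-6) = 80
  (XY)[1][2] = (-8)*(3) + (6)*(-5) + (6)*(-1) = -60
  (XY)[2][0] = (4)*(8) + (-12)*(15) + (9)*(0) = -148
  (XY)[2][1] = (4)*(-7) + (-12)*(10) + (9)*(-6) = -202
  (XY)[2][2] = (4)*(3) + (-12)*(-5) + (9)*(-1) = 63
XY =
[      -35       184       -31 ]
[       26        80       -60 ]
[     -148      -202        63 ]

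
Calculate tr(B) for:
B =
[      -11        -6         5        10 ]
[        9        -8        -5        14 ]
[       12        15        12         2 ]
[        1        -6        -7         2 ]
tr(B) = -11 - 8 + 12 + 2 = -5

The trace of a square matrix is the sum of its diagonal entries.
Diagonal entries of B: B[0][0] = -11, B[1][1] = -8, B[2][2] = 12, B[3][3] = 2.
tr(B) = -11 - 8 + 12 + 2 = -5.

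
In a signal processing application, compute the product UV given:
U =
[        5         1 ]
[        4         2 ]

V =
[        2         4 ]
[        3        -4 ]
UV =
[       13        16 ]
[       14         8 ]

Matrix multiplication: (UV)[i][j] = sum over k of U[i][k] * V[k][j].
  (UV)[0][0] = (5)*(2) + (1)*(3) = 13
  (UV)[0][1] = (5)*(4) + (1)*(-4) = 16
  (UV)[1][0] = (4)*(2) + (2)*(3) = 14
  (UV)[1][1] = (4)*(4) + (2)*(-4) = 8
UV =
[       13        16 ]
[       14         8 ]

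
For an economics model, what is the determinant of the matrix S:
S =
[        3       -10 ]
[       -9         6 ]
det(S) = -72

For a 2×2 matrix [[a, b], [c, d]], det = a*d - b*c.
det(S) = (3)*(6) - (-10)*(-9) = 18 - 90 = -72.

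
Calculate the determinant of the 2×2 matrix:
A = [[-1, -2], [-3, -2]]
-4

For A = [[a, b], [c, d]], det(A) = a*d - b*c.
det(A) = (-1)*(-2) - (-2)*(-3) = 2 - 6 = -4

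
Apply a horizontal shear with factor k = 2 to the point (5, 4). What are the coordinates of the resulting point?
(13, 4)

Shear matrix for horizontal shear with factor k = 2:
[[1, 2], [0, 1]]
Result: (5, 4) → (13, 4)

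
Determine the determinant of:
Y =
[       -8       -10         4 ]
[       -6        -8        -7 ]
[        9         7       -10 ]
det(Y) = 318

Expand along row 0 (cofactor expansion): det(Y) = a*(e*i - f*h) - b*(d*i - f*g) + c*(d*h - e*g), where the 3×3 is [[a, b, c], [d, e, f], [g, h, i]].
Minor M_00 = (-8)*(-10) - (-7)*(7) = 80 + 49 = 129.
Minor M_01 = (-6)*(-10) - (-7)*(9) = 60 + 63 = 123.
Minor M_02 = (-6)*(7) - (-8)*(9) = -42 + 72 = 30.
det(Y) = (-8)*(129) - (-10)*(123) + (4)*(30) = -1032 + 1230 + 120 = 318.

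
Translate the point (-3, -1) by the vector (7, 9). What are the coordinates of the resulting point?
(4, 8)

Translation by (7, 9):
x' = -3 + 7 = 4
y' = -1 + 9 = 8
Homogeneous matrix: [[1, 0, 7], [0, 1, 9], [0, 0, 1]]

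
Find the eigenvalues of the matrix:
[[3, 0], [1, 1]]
λ = 1 and λ = 3

Characteristic equation: det(A - λI) = 0
λ² - (trace)λ + (det) = 0
λ² - (4)λ + (3) = 0
λ² - 4λ + 3 = 0
Solving: λ = 1, 3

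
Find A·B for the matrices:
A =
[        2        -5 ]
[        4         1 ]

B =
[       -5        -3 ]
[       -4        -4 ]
AB =
[       10        14 ]
[      -24       -16 ]

Matrix multiplication: (AB)[i][j] = sum over k of A[i][k] * B[k][j].
  (AB)[0][0] = (2)*(-5) + (-5)*(-4) = 10
  (AB)[0][1] = (2)*(-3) + (-5)*(-4) = 14
  (AB)[1][0] = (4)*(-5) + (1)*(-4) = -24
  (AB)[1][1] = (4)*(-3) + (1)*(-4) = -16
AB =
[       10        14 ]
[      -24       -16 ]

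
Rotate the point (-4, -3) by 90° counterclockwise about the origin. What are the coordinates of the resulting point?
(3, -4)

Rotation matrix R(θ) = [[cos θ, -sin θ], [sin θ, cos θ]]; for θ = 90°:
R = [[0, -1], [1, 0]]
Result: R × [-4, -3]ᵀ = [0·-4 + (-1)·-3, 1·-4 + (0)·-3]ᵀ = (3, -4)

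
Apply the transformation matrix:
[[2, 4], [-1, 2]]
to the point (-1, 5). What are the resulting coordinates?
(18, 11)

Matrix multiplication:
[[2, 4], [-1, 2]] × [-1, 5]ᵀ
= [2×-1 + 4×5, -1×-1 + 2×5]ᵀ
= [18.0000, 11.0000]ᵀ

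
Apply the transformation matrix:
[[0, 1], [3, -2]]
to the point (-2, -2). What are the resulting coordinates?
(-2, -2)

Matrix multiplication:
[[0, 1], [3, -2]] × [-2, -2]ᵀ
= [0×-2 + 1×-2, 3×-2 + -2×-2]ᵀ
= [-2.0000, -2.0000]ᵀ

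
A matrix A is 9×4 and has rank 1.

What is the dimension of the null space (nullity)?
3

The rank-nullity theorem for an m×n matrix states:
rank(A) + nullity(A) = n (the number of columns).
Here n = 4 and rank(A) = 1, so nullity(A) = 4 - 1 = 3.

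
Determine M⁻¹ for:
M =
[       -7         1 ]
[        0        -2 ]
det(M) = 14
M⁻¹ =
[     -1/7     -1/14 ]
[        0      -1/2 ]

For a 2×2 matrix M = [[a, b], [c, d]] with det(M) ≠ 0, M⁻¹ = (1/det(M)) * [[d, -b], [-c, a]].
det(M) = (-7)*(-2) - (1)*(0) = 14 - 0 = 14.
M⁻¹ = (1/14) * [[-2, -1], [0, -7]].
Dividing each entry by 14 and reducing:
M⁻¹ =
[     -1/7     -1/14 ]
[        0      -1/2 ]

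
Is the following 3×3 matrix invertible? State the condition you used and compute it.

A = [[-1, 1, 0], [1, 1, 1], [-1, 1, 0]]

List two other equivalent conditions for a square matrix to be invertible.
No, not invertible; det(A) = 0 (two rows are equal, so the rows are linearly dependent). Equivalent conditions (failing for this A): rank(A) < 3; Ax = 0 has non-trivial solutions; 0 is an eigenvalue; the columns are linearly dependent.

To check invertibility, compute det(A).
In this matrix, row 0 and the last row are identical, so one row is a scalar multiple of another and the rows are linearly dependent.
A matrix with linearly dependent rows has det = 0 and is not invertible.
Equivalent failed conditions:
- rank(A) < 3.
- Ax = 0 has non-trivial solutions.
- 0 is an eigenvalue.
- The columns are linearly dependent.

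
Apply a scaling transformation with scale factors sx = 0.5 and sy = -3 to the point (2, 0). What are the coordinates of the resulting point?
(1.0, 0)

Scaling matrix:
[[0.50, 0], [0, -3]]
Result: (2 × 0.5, 0 × -3) = (1.0, 0)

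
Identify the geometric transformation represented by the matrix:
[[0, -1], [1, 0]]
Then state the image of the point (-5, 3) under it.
rotation by 90° counterclockwise; image of (-5, 3) is (-3, -5)

This matches the form [[cos θ, -sin θ], [sin θ, cos θ]] of a rotation matrix; reading off cos θ and sin θ gives the angle.
The matrix [[0, -1], [1, 0]] represents: rotation by 90° counterclockwise.
Applying it to (-5, 3): [0·-5 + -1·3, 1·-5 + 0·3] = (-3, -5).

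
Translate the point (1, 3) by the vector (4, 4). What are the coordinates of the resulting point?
(5, 7)

Translation by (4, 4):
x' = 1 + 4 = 5
y' = 3 + 4 = 7
Homogeneous matrix: [[1, 0, 4], [0, 1, 4], [0, 0, 1]]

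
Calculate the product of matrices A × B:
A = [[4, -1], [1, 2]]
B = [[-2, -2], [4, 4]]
[[-12, -12], [6, 6]]

Matrix multiplication:
C[0][0] = 4×-2 + -1×4 = -12
C[0][1] = 4×-2 + -1×4 = -12
C[1][0] = 1×-2 + 2×4 = 6
C[1][1] = 1×-2 + 2×4 = 6
Result: [[-12, -12], [6, 6]]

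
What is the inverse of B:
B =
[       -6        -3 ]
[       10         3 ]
det(B) = 12
B⁻¹ =
[      1/4       1/4 ]
[     -5/6      -1/2 ]

For a 2×2 matrix B = [[a, b], [c, d]] with det(B) ≠ 0, B⁻¹ = (1/det(B)) * [[d, -b], [-c, a]].
det(B) = (-6)*(3) - (-3)*(10) = -18 + 30 = 12.
B⁻¹ = (1/12) * [[3, 3], [-10, -6]].
Dividing each entry by 12 and reducing:
B⁻¹ =
[      1/4       1/4 ]
[     -5/6      -1/2 ]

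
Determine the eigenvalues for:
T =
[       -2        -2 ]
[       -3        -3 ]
λ = -5, 0

Solve det(T - λI) = 0. For a 2×2 matrix the characteristic equation is λ² - (trace)λ + det = 0.
trace(T) = a + d = -2 - 3 = -5.
det(T) = a*d - b*c = (-2)*(-3) - (-2)*(-3) = 6 - 6 = 0.
Characteristic equation: λ² - (-5)λ + (0) = 0.
Discriminant = (-5)² - 4*(0) = 25 - 0 = 25.
λ = (-5 ± √25) / 2 = (-5 ± 5) / 2 = -5, 0.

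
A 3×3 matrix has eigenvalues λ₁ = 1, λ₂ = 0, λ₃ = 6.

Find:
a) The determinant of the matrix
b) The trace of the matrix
det = 0, trace = 7

Two standard eigenvalue identities:
- det(A) equals the product of the eigenvalues (counted with multiplicity).
- trace(A) equals the sum of the eigenvalues.
det(A) = (1)*(0)*(6) = 0.
trace(A) = 1 + 0 + 6 = 7.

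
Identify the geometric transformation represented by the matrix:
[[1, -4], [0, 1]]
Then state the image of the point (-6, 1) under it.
horizontal shear with factor -4; image of (-6, 1) is (-10, 1)

The matrix [[1, k], [0, 1]] sends (x, y) to (x + -4y, y), leaving the y-coordinate fixed: a horizontal shear.
The matrix [[1, -4], [0, 1]] represents: horizontal shear with factor -4.
Applying it to (-6, 1): [1·-6 + -4·1, 0·-6 + 1·1] = (-10, 1).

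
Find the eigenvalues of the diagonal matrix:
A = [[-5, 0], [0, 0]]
λ₁ = -5, λ₂ = 0

The characteristic polynomial of A is det(A - λI) = (-5 - λ)(0 - λ) = 0.
The roots are λ = -5 and λ = 0, so the eigenvalues are the diagonal entries.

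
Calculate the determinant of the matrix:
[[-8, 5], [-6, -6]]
78

For a 2×2 matrix [[a, b], [c, d]], det = ad - bc
det = (-8)(-6) - (5)(-6) = 48 - -30 = 78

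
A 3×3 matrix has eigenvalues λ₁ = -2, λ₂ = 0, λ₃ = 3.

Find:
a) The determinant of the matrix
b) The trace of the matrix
det = 0, trace = 1

Two standard eigenvalue identities:
- det(A) equals the product of the eigenvalues (counted with multiplicity).
- trace(A) equals the sum of the eigenvalues.
det(A) = (-2)*(0)*(3) = 0.
trace(A) = -2 + 0 + 3 = 1.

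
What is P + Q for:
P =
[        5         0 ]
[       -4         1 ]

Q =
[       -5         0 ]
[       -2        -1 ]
P + Q =
[        0         0 ]
[       -6         0 ]

Matrix addition is elementwise: (P+Q)[i][j] = P[i][j] + Q[i][j].
  (P+Q)[0][0] = (5) + (-5) = 0
  (P+Q)[0][1] = (0) + (0) = 0
  (P+Q)[1][0] = (-4) + (-2) = -6
  (P+Q)[1][1] = (1) + (-1) = 0
P + Q =
[        0         0 ]
[       -6         0 ]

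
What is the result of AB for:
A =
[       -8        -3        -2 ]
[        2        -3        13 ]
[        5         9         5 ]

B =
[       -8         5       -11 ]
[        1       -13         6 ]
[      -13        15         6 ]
AB =
[       87       -31        58 ]
[     -188       244        38 ]
[      -96       -17        29 ]

Matrix multiplication: (AB)[i][j] = sum over k of A[i][k] * B[k][j].
  (AB)[0][0] = (-8)*(-8) + (-3)*(1) + (-2)*(-13) = 87
  (AB)[0][1] = (-8)*(5) + (-3)*(-13) + (-2)*(15) = -31
  (AB)[0][2] = (-8)*(-11) + (-3)*(6) + (-2)*(6) = 58
  (AB)[1][0] = (2)*(-8) + (-3)*(1) + (13)*(-13) = -188
  (AB)[1][1] = (2)*(5) + (-3)*(-13) + (13)*(15) = 244
  (AB)[1][2] = (2)*(-11) + (-3)*(6) + (13)*(6) = 38
  (AB)[2][0] = (5)*(-8) + (9)*(1) + (5)*(-13) = -96
  (AB)[2][1] = (5)*(5) + (9)*(-13) + (5)*(15) = -17
  (AB)[2][2] = (5)*(-11) + (9)*(6) + (5)*(6) = 29
AB =
[       87       -31        58 ]
[     -188       244        38 ]
[      -96       -17        29 ]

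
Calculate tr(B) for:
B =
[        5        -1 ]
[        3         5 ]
tr(B) = 5 + 5 = 10

The trace of a square matrix is the sum of its diagonal entries.
Diagonal entries of B: B[0][0] = 5, B[1][1] = 5.
tr(B) = 5 + 5 = 10.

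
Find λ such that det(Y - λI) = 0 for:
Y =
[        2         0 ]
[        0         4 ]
λ = 2, 4

Solve det(Y - λI) = 0. For a 2×2 matrix the characteristic equation is λ² - (trace)λ + det = 0.
trace(Y) = a + d = 2 + 4 = 6.
det(Y) = a*d - b*c = (2)*(4) - (0)*(0) = 8 - 0 = 8.
Characteristic equation: λ² - (6)λ + (8) = 0.
Discriminant = (6)² - 4*(8) = 36 - 32 = 4.
λ = (6 ± √4) / 2 = (6 ± 2) / 2 = 2, 4.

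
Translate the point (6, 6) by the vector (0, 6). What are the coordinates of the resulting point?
(6, 12)

Translation by (0, 6):
x' = 6 + 0 = 6
y' = 6 + 6 = 12
Homogeneous matrix: [[1, 0, 0], [0, 1, 6], [0, 0, 1]]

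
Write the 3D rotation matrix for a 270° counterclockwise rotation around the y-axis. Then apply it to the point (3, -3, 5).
R = [[0, 0, -1], [0, 1, 0], [1, 0, 0]]; R·(3, -3, 5) = (-5, -3, 3)

Rotation matrix for 270° around y-axis:
cos(270°) = 0, sin(270°) = -1
R = [[0, 0, -1], [0, 1, 0], [1, 0, 0]]
Apply to (3, -3, 5): R·[3, -3, 5]ᵀ = (-5, -3, 3)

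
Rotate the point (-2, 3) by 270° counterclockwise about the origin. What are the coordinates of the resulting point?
(3, 2)

Rotation matrix R(θ) = [[cos θ, -sin θ], [sin θ, cos θ]]; for θ = 270°:
R = [[0, 1], [-1, 0]]
Result: R × [-2, 3]ᵀ = [0·-2 + (1)·3, -1·-2 + (0)·3]ᵀ = (3, 2)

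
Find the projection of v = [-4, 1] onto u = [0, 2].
[0, 1]

The projection of v onto u is proj_u(v) = ((v·u) / (u·u)) · u.
v·u = (-4)*(0) + (1)*(2) = 2.
u·u = (0)*(0) + (2)*(2) = 4.
coefficient = 2 / 4 = 1/2.
proj_u(v) = 1/2 · [0, 2] = [0, 1].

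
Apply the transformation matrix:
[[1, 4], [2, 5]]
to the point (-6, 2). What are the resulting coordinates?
(2, -2)

Matrix multiplication:
[[1, 4], [2, 5]] × [-6, 2]ᵀ
= [1×-6 + 4×2, 2×-6 + 5×2]ᵀ
= [2.0000, -2.0000]ᵀ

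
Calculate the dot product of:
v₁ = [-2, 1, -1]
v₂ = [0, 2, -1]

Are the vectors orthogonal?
3, No

The dot product is the sum of products of corresponding components.
v₁·v₂ = (-2)*(0) + (1)*(2) + (-1)*(-1) = 0 + 2 + 1 = 3.
Two vectors are orthogonal iff their dot product is 0; here the dot product is 3, so the vectors are not orthogonal.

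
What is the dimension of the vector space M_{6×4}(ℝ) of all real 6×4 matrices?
Dimension = 24

A real 6×4 matrix is determined by its 6·4 = 24 independent entries.
A standard basis is {E_ij : 1 ≤ i ≤ 6, 1 ≤ j ≤ 4}, where E_ij has a 1 in position (i, j) and 0 elsewhere — there are 24 such matrices, and they are linearly independent and span M_{6×4}(ℝ).
Therefore dim(M_{6×4}(ℝ)) = 24.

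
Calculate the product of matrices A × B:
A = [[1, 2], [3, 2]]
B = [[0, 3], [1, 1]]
[[2, 5], [2, 11]]

Matrix multiplication:
C[0][0] = 1×0 + 2×1 = 2
C[0][1] = 1×3 + 2×1 = 5
C[1][0] = 3×0 + 2×1 = 2
C[1][1] = 3×3 + 2×1 = 11
Result: [[2, 5], [2, 11]]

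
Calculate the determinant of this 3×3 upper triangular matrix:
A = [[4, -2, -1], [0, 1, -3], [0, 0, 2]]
8

The determinant of a triangular matrix is the product of its diagonal entries (the off-diagonal entries above the diagonal do not affect it).
det(A) = (4) * (1) * (2) = 8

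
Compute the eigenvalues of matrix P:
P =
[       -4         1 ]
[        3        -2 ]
λ = -5, -1

Solve det(P - λI) = 0. For a 2×2 matrix the characteristic equation is λ² - (trace)λ + det = 0.
trace(P) = a + d = -4 - 2 = -6.
det(P) = a*d - b*c = (-4)*(-2) - (1)*(3) = 8 - 3 = 5.
Characteristic equation: λ² - (-6)λ + (5) = 0.
Discriminant = (-6)² - 4*(5) = 36 - 20 = 16.
λ = (-6 ± √16) / 2 = (-6 ± 4) / 2 = -5, -1.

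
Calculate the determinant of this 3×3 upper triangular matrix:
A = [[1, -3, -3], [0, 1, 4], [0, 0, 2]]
2

The determinant of a triangular matrix is the product of its diagonal entries (the off-diagonal entries above the diagonal do not affect it).
det(A) = (1) * (1) * (2) = 2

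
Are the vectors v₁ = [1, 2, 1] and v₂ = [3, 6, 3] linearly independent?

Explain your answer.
No, linearly dependent (v₂ = 3·v₁)

Check whether there is a scalar k with v₂ = k·v₁.
Comparing components, k = 3 satisfies 3·[1, 2, 1] = [3, 6, 3].
Since v₂ is a scalar multiple of v₁, the two vectors are linearly dependent.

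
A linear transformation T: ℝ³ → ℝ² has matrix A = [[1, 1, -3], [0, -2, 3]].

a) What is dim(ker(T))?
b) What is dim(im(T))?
dim(ker) = 1, dim(im) = 2

The two rows are not scalar multiples of one another (no single k satisfies row 2 = k × row 1), so they are linearly independent.
Thus rank(A) = 2.
dim(im(T)) = rank(A) = 2.
By the rank-nullity theorem applied to T: ℝ³ → ℝ², rank(A) + nullity(A) = 3 (the domain dimension), so dim(ker(T)) = 3 - 2 = 1.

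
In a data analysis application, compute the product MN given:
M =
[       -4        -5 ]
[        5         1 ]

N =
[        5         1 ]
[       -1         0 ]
MN =
[      -15        -4 ]
[       24         5 ]

Matrix multiplication: (MN)[i][j] = sum over k of M[i][k] * N[k][j].
  (MN)[0][0] = (-4)*(5) + (-5)*(-1) = -15
  (MN)[0][1] = (-4)*(1) + (-5)*(0) = -4
  (MN)[1][0] = (5)*(5) + (1)*(-1) = 24
  (MN)[1][1] = (5)*(1) + (1)*(0) = 5
MN =
[      -15        -4 ]
[       24         5 ]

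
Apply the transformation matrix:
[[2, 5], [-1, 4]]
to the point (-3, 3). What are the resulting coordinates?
(9, 15)

Matrix multiplication:
[[2, 5], [-1, 4]] × [-3, 3]ᵀ
= [2×-3 + 5×3, -1×-3 + 4×3]ᵀ
= [9.0000, 15.0000]ᵀ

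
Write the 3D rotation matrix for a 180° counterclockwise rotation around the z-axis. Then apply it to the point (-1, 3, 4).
R = [[-1, 0, 0], [0, -1, 0], [0, 0, 1]]; R·(-1, 3, 4) = (1, -3, 4)

Rotation matrix for 180° around z-axis:
cos(180°) = -1, sin(180°) = 0
R = [[-1, 0, 0], [0, -1, 0], [0, 0, 1]]
Apply to (-1, 3, 4): R·[-1, 3, 4]ᵀ = (1, -3, 4)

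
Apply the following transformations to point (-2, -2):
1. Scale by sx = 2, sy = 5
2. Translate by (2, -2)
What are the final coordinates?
(-2, -12)

Step 1: Scale (-2, -2) by (sx, sy) = (2, 5) → (-4, -10)
Step 2: Translate by (2, -2) → (-2, -12)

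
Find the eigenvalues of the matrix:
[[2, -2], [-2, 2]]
λ = 0 and λ = 4

Characteristic equation: det(A - λI) = 0
λ² - (trace)λ + (det) = 0
λ² - (4)λ + (0) = 0
λ² - 4λ + 0 = 0
Solving: λ = 0, 4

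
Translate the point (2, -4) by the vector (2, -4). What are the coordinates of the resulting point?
(4, -8)

Translation by (2, -4):
x' = 2 + 2 = 4
y' = -4 + -4 = -8
Homogeneous matrix: [[1, 0, 2], [0, 1, -4], [0, 0, 1]]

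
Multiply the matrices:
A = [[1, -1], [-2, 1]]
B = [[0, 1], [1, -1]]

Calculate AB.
[[-1, 2], [1, -3]]

Each entry (i,j) of AB = sum over k of A[i][k]*B[k][j].
(AB)[0][0] = (1)*(0) + (-1)*(1) = -1
(AB)[0][1] = (1)*(1) + (-1)*(-1) = 2
(AB)[1][0] = (-2)*(0) + (1)*(1) = 1
(AB)[1][1] = (-2)*(1) + (1)*(-1) = -3
AB = [[-1, 2], [1, -3]]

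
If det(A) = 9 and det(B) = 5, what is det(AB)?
45

Use the multiplicative property of determinants: det(AB) = det(A)*det(B).
det(AB) = (9)*(5) = 45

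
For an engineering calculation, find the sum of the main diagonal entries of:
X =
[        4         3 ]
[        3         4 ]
tr(X) = 4 + 4 = 8

The trace of a square matrix is the sum of its diagonal entries.
Diagonal entries of X: X[0][0] = 4, X[1][1] = 4.
tr(X) = 4 + 4 = 8.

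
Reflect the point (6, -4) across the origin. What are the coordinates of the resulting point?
(-6, 4)

Reflection across origin: (6, -4) → (-6, 4)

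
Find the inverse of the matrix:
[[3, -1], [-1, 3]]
[[3/8, 1/8], [1/8, 3/8]]

For [[a,b],[c,d]], inverse = (1/det)·[[d,-b],[-c,a]]
det = 3·3 - -1·-1 = 8
Inverse = (1/8)·[[3, 1], [1, 3]]
        = [[3/8, 1/8], [1/8, 3/8]]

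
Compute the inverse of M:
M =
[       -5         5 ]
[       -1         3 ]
det(M) = -10
M⁻¹ =
[    -3/10       1/2 ]
[    -1/10       1/2 ]

For a 2×2 matrix M = [[a, b], [c, d]] with det(M) ≠ 0, M⁻¹ = (1/det(M)) * [[d, -b], [-c, a]].
det(M) = (-5)*(3) - (5)*(-1) = -15 + 5 = -10.
M⁻¹ = (1/-10) * [[3, -5], [1, -5]].
Dividing each entry by -10 and reducing:
M⁻¹ =
[    -3/10       1/2 ]
[    -1/10       1/2 ]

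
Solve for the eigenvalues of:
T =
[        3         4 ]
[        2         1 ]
λ = -1, 5

Solve det(T - λI) = 0. For a 2×2 matrix the characteristic equation is λ² - (trace)λ + det = 0.
trace(T) = a + d = 3 + 1 = 4.
det(T) = a*d - b*c = (3)*(1) - (4)*(2) = 3 - 8 = -5.
Characteristic equation: λ² - (4)λ + (-5) = 0.
Discriminant = (4)² - 4*(-5) = 16 + 20 = 36.
λ = (4 ± √36) / 2 = (4 ± 6) / 2 = -1, 5.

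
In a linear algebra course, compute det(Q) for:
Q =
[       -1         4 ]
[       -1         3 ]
det(Q) = 1

For a 2×2 matrix [[a, b], [c, d]], det = a*d - b*c.
det(Q) = (-1)*(3) - (4)*(-1) = -3 + 4 = 1.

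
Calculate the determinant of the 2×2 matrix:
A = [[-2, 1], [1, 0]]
-1

For A = [[a, b], [c, d]], det(A) = a*d - b*c.
det(A) = (-2)*(0) - (1)*(1) = 0 - 1 = -1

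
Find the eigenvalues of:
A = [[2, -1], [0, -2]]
λ = -2, 2

Solve det(A - λI) = 0. For a 2×2 matrix this is λ² - (trace)λ + det = 0.
trace(A) = 2 - 2 = 0.
det(A) = (2)*(-2) - (-1)*(0) = -4 - 0 = -4.
Characteristic equation: λ² - (0)λ + (-4) = 0.
Discriminant: (0)² - 4*(-4) = 0 + 16 = 16.
Roots: λ = (0 ± √16) / 2 = -2, 2.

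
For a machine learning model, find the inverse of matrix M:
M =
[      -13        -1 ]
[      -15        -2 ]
det(M) = 11
M⁻¹ =
[    -2/11      1/11 ]
[    15/11    -13/11 ]

For a 2×2 matrix M = [[a, b], [c, d]] with det(M) ≠ 0, M⁻¹ = (1/det(M)) * [[d, -b], [-c, a]].
det(M) = (-13)*(-2) - (-1)*(-15) = 26 - 15 = 11.
M⁻¹ = (1/11) * [[-2, 1], [15, -13]].
Dividing each entry by 11 and reducing:
M⁻¹ =
[    -2/11      1/11 ]
[    15/11    -13/11 ]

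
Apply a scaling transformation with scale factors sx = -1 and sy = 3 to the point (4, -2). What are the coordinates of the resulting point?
(-4, -6)

Scaling matrix:
[[-1, 0], [0, 3]]
Result: (4 × -1, -2 × 3) = (-4, -6)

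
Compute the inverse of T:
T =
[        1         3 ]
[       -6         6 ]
det(T) = 24
T⁻¹ =
[      1/4      -1/8 ]
[      1/4      1/24 ]

For a 2×2 matrix T = [[a, b], [c, d]] with det(T) ≠ 0, T⁻¹ = (1/det(T)) * [[d, -b], [-c, a]].
det(T) = (1)*(6) - (3)*(-6) = 6 + 18 = 24.
T⁻¹ = (1/24) * [[6, -3], [6, 1]].
Dividing each entry by 24 and reducing:
T⁻¹ =
[      1/4      -1/8 ]
[      1/4      1/24 ]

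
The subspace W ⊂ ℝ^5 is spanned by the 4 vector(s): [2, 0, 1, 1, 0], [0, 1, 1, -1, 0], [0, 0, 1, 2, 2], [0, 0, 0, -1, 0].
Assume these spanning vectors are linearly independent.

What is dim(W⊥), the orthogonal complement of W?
dim(W⊥) = 1

For any subspace W of ℝ^n, dim(W) + dim(W⊥) = n (the whole-space dimension).
Here the given 4 vectors are linearly independent, so dim(W) = 4.
Thus dim(W⊥) = n - dim(W) = 5 - 4 = 1.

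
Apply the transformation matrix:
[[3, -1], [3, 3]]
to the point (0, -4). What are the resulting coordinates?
(4, -12)

Matrix multiplication:
[[3, -1], [3, 3]] × [0, -4]ᵀ
= [3×0 + -1×-4, 3×0 + 3×-4]ᵀ
= [4.0000, -12.0000]ᵀ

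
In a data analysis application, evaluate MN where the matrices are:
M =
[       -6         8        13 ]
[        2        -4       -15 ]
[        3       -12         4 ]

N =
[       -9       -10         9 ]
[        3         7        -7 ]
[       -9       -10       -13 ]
MN =
[      -39       -14      -279 ]
[      105       102       241 ]
[      -99      -154        59 ]

Matrix multiplication: (MN)[i][j] = sum over k of M[i][k] * N[k][j].
  (MN)[0][0] = (-6)*(-9) + (8)*(3) + (13)*(-9) = -39
  (MN)[0][1] = (-6)*(-10) + (8)*(7) + (13)*(-10) = -14
  (MN)[0][2] = (-6)*(9) + (8)*(-7) + (13)*(-13) = -279
  (MN)[1][0] = (2)*(-9) + (-4)*(3) + (-15)*(-9) = 105
  (MN)[1][1] = (2)*(-10) + (-4)*(7) + (-15)*(-10) = 102
  (MN)[1][2] = (2)*(9) + (-4)*(-7) + (-15)*(-13) = 241
  (MN)[2][0] = (3)*(-9) + (-12)*(3) + (4)*(-9) = -99
  (MN)[2][1] = (3)*(-10) + (-12)*(7) + (4)*(-10) = -154
  (MN)[2][2] = (3)*(9) + (-12)*(-7) + (4)*(-13) = 59
MN =
[      -39       -14      -279 ]
[      105       102       241 ]
[      -99      -154        59 ]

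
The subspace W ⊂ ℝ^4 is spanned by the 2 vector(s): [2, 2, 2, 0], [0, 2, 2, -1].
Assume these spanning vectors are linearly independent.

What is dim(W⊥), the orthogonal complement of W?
dim(W⊥) = 2

For any subspace W of ℝ^n, dim(W) + dim(W⊥) = n (the whole-space dimension).
Here the given 2 vectors are linearly independent, so dim(W) = 2.
Thus dim(W⊥) = n - dim(W) = 4 - 2 = 2.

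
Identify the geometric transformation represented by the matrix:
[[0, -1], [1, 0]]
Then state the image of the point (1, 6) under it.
rotation by 90° counterclockwise; image of (1, 6) is (-6, 1)

This matches the form [[cos θ, -sin θ], [sin θ, cos θ]] of a rotation matrix; reading off cos θ and sin θ gives the angle.
The matrix [[0, -1], [1, 0]] represents: rotation by 90° counterclockwise.
Applying it to (1, 6): [0·1 + -1·6, 1·1 + 0·6] = (-6, 1).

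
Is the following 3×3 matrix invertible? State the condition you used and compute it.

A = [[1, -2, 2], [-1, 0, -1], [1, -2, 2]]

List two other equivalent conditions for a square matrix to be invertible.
No, not invertible; det(A) = 0 (two rows are equal, so the rows are linearly dependent). Equivalent conditions (failing for this A): rank(A) < 3; Ax = 0 has non-trivial solutions; 0 is an eigenvalue; the columns are linearly dependent.

To check invertibility, compute det(A).
In this matrix, row 0 and the last row are identical, so one row is a scalar multiple of another and the rows are linearly dependent.
A matrix with linearly dependent rows has det = 0 and is not invertible.
Equivalent failed conditions:
- rank(A) < 3.
- Ax = 0 has non-trivial solutions.
- 0 is an eigenvalue.
- The columns are linearly dependent.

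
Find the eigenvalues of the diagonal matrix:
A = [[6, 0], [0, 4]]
λ₁ = 6, λ₂ = 4

The characteristic polynomial of A is det(A - λI) = (6 - λ)(4 - λ) = 0.
The roots are λ = 6 and λ = 4, so the eigenvalues are the diagonal entries.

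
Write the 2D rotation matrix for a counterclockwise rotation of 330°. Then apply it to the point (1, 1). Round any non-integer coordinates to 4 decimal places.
R = [[√3/2, 1/2], [-1/2, √3/2]]; R·(1, 1) = (1.3660, 0.3660)

Rotation matrix formula: R(θ) = [[cos θ, -sin θ], [sin θ, cos θ]]
For θ = 330°:
cos(330°) = √3/2
sin(330°) = -1/2
R = [[√3/2, 1/2], [-1/2, √3/2]]
Apply to (1, 1): [√3/2·1 + (1/2)·1, -1/2·1 + √3/2·1] = (1.3660, 0.3660)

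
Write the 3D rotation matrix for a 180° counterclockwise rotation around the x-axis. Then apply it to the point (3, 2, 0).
R = [[1, 0, 0], [0, -1, 0], [0, 0, -1]]; R·(3, 2, 0) = (3, -2, 0)

Rotation matrix for 180° around x-axis:
cos(180°) = -1, sin(180°) = 0
R = [[1, 0, 0], [0, -1, 0], [0, 0, -1]]
Apply to (3, 2, 0): R·[3, 2, 0]ᵀ = (3, -2, 0)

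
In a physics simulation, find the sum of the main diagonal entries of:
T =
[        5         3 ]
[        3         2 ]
tr(T) = 5 + 2 = 7

The trace of a square matrix is the sum of its diagonal entries.
Diagonal entries of T: T[0][0] = 5, T[1][1] = 2.
tr(T) = 5 + 2 = 7.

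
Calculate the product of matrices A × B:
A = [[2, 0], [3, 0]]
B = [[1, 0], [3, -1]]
[[2, 0], [3, 0]]

Matrix multiplication:
C[0][0] = 2×1 + 0×3 = 2
C[0][1] = 2×0 + 0×-1 = 0
C[1][0] = 3×1 + 0×3 = 3
C[1][1] = 3×0 + 0×-1 = 0
Result: [[2, 0], [3, 0]]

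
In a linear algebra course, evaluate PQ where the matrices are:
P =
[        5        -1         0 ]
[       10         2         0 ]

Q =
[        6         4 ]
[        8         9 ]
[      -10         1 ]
PQ =
[       22        11 ]
[       76        58 ]

Matrix multiplication: (PQ)[i][j] = sum over k of P[i][k] * Q[k][j].
  (PQ)[0][0] = (5)*(6) + (-1)*(8) + (0)*(-10) = 22
  (PQ)[0][1] = (5)*(4) + (-1)*(9) + (0)*(1) = 11
  (PQ)[1][0] = (10)*(6) + (2)*(8) + (0)*(-10) = 76
  (PQ)[1][1] = (10)*(4) + (2)*(9) + (0)*(1) = 58
PQ =
[       22        11 ]
[       76        58 ]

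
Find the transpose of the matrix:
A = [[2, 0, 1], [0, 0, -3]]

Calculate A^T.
[[2, 0], [0, 0], [1, -3]]

The transpose sends entry (i,j) to (j,i); rows become columns.
Row 0 of A: [2, 0, 1] -> column 0 of A^T.
Row 1 of A: [0, 0, -3] -> column 1 of A^T.
A^T = [[2, 0], [0, 0], [1, -3]]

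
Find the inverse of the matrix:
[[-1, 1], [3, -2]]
[[2, 1], [3, 1]]

For [[a,b],[c,d]], inverse = (1/det)·[[d,-b],[-c,a]]
det = -1·-2 - 1·3 = -1
Inverse = (1/-1)·[[-2, -1], [-3, -1]]
        = [[2, 1], [3, 1]]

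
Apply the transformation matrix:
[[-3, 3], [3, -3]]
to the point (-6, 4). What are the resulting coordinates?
(30, -30)

Matrix multiplication:
[[-3, 3], [3, -3]] × [-6, 4]ᵀ
= [-3×-6 + 3×4, 3×-6 + -3×4]ᵀ
= [30.0000, -30.0000]ᵀ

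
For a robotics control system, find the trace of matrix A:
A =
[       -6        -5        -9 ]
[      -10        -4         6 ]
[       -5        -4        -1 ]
tr(A) = -6 - 4 - 1 = -11

The trace of a square matrix is the sum of its diagonal entries.
Diagonal entries of A: A[0][0] = -6, A[1][1] = -4, A[2][2] = -1.
tr(A) = -6 - 4 - 1 = -11.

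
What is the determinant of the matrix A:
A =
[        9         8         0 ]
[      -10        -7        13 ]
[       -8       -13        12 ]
det(A) = 893

Expand along row 0 (cofactor expansion): det(A) = a*(e*i - f*h) - b*(d*i - f*g) + c*(d*h - e*g), where the 3×3 is [[a, b, c], [d, e, f], [g, h, i]].
Minor M_00 = (-7)*(12) - (13)*(-13) = -84 + 169 = 85.
Minor M_01 = (-10)*(12) - (13)*(-8) = -120 + 104 = -16.
Minor M_02 = (-10)*(-13) - (-7)*(-8) = 130 - 56 = 74.
det(A) = (9)*(85) - (8)*(-16) + (0)*(74) = 765 + 128 + 0 = 893.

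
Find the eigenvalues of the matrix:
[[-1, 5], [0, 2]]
λ = -1 and λ = 2

Characteristic equation: det(A - λI) = 0
λ² - (trace)λ + (det) = 0
λ² - (1)λ + (-2) = 0
λ² - 1λ - 2 = 0
Solving: λ = -1, 2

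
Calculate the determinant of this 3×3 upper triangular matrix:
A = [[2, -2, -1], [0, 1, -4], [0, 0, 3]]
6

The determinant of a triangular matrix is the product of its diagonal entries (the off-diagonal entries above the diagonal do not affect it).
det(A) = (2) * (1) * (3) = 6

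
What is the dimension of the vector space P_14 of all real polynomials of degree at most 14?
Dimension = 15

A polynomial of degree at most 14 can be written as a₀ + a₁x + a₂x² + … + a_14x^14, with 15 free coefficients a₀, …, a_14.
The set {1, x, x², …, x^14} is a basis: it spans P_14 (every such polynomial is a linear combination of these) and is linearly independent (a polynomial is zero iff all its coefficients are zero).
Therefore dim(P_14) = 14 + 1 = 15.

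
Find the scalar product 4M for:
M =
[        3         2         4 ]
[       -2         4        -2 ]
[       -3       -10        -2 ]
4M =
[       12         8        16 ]
[       -8        16        -8 ]
[      -12       -40        -8 ]

Scalar multiplication is elementwise: (4M)[i][j] = 4 * M[i][j].
  (4M)[0][0] = 4 * (3) = 12
  (4M)[0][1] = 4 * (2) = 8
  (4M)[0][2] = 4 * (4) = 16
  (4M)[1][0] = 4 * (-2) = -8
  (4M)[1][1] = 4 * (4) = 16
  (4M)[1][2] = 4 * (-2) = -8
  (4M)[2][0] = 4 * (-3) = -12
  (4M)[2][1] = 4 * (-10) = -40
  (4M)[2][2] = 4 * (-2) = -8
4M =
[       12         8        16 ]
[       -8        16        -8 ]
[      -12       -40        -8 ]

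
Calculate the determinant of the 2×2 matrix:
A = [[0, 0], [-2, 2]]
0

For A = [[a, b], [c, d]], det(A) = a*d - b*c.
det(A) = (0)*(2) - (0)*(-2) = 0 - 0 = 0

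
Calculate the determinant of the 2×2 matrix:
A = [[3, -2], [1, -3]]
-7

For A = [[a, b], [c, d]], det(A) = a*d - b*c.
det(A) = (3)*(-3) - (-2)*(1) = -9 - -2 = -7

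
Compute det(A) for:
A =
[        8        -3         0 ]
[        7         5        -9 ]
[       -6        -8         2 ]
det(A) = -616

Expand along row 0 (cofactor expansion): det(A) = a*(e*i - f*h) - b*(d*i - f*g) + c*(d*h - e*g), where the 3×3 is [[a, b, c], [d, e, f], [g, h, i]].
Minor M_00 = (5)*(2) - (-9)*(-8) = 10 - 72 = -62.
Minor M_01 = (7)*(2) - (-9)*(-6) = 14 - 54 = -40.
Minor M_02 = (7)*(-8) - (5)*(-6) = -56 + 30 = -26.
det(A) = (8)*(-62) - (-3)*(-40) + (0)*(-26) = -496 - 120 + 0 = -616.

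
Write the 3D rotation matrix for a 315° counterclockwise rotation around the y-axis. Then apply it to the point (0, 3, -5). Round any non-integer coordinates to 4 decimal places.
R = [[√2/2, 0, -√2/2], [0, 1, 0], [√2/2, 0, √2/2]]; R·(0, 3, -5) = (3.5355, 3.0000, -3.5355)

Rotation matrix for 315° around y-axis:
cos(315°) = √2/2, sin(315°) = -√2/2
R = [[√2/2, 0, -√2/2], [0, 1, 0], [√2/2, 0, √2/2]]
Apply to (0, 3, -5): R·[0, 3, -5]ᵀ = (3.5355, 3.0000, -3.5355)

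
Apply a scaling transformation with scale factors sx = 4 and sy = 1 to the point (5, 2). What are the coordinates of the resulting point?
(20, 2)

Scaling matrix:
[[4, 0], [0, 1]]
Result: (5 × 4, 2 × 1) = (20, 2)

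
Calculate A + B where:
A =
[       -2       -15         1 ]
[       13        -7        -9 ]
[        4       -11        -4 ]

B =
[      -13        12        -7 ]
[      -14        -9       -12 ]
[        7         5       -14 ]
A + B =
[      -15        -3        -6 ]
[       -1       -16       -21 ]
[       11        -6       -18 ]

Matrix addition is elementwise: (A+B)[i][j] = A[i][j] + B[i][j].
  (A+B)[0][0] = (-2) + (-13) = -15
  (A+B)[0][1] = (-15) + (12) = -3
  (A+B)[0][2] = (1) + (-7) = -6
  (A+B)[1][0] = (13) + (-14) = -1
  (A+B)[1][1] = (-7) + (-9) = -16
  (A+B)[1][2] = (-9) + (-12) = -21
  (A+B)[2][0] = (4) + (7) = 11
  (A+B)[2][1] = (-11) + (5) = -6
  (A+B)[2][2] = (-4) + (-14) = -18
A + B =
[      -15        -3        -6 ]
[       -1       -16       -21 ]
[       11        -6       -18 ]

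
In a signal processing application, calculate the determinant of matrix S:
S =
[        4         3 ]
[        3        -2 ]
det(S) = -17

For a 2×2 matrix [[a, b], [c, d]], det = a*d - b*c.
det(S) = (4)*(-2) - (3)*(3) = -8 - 9 = -17.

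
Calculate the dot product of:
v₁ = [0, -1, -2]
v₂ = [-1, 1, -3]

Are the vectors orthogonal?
5, No

The dot product is the sum of products of corresponding components.
v₁·v₂ = (0)*(-1) + (-1)*(1) + (-2)*(-3) = 0 - 1 + 6 = 5.
Two vectors are orthogonal iff their dot product is 0; here the dot product is 5, so the vectors are not orthogonal.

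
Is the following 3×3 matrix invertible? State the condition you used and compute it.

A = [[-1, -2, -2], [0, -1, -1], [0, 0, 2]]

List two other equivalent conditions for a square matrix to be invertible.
Yes, invertible; det(A) = 2 ≠ 0. Equivalent conditions: rank(A) = 3; Ax = 0 has only the trivial solution; 0 is not an eigenvalue; the columns of A are linearly independent.

To check invertibility, compute det(A).
The given matrix is triangular, so det(A) equals the product of its diagonal entries = 2 ≠ 0.
Since det(A) ≠ 0, A is invertible.
Equivalent conditions for a square matrix A to be invertible:
- rank(A) = 3 (full rank).
- The homogeneous system Ax = 0 has only the trivial solution x = 0.
- 0 is not an eigenvalue of A.
- The columns (equivalently rows) of A are linearly independent.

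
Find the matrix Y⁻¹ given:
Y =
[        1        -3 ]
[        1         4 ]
det(Y) = 7
Y⁻¹ =
[      4/7       3/7 ]
[     -1/7       1/7 ]

For a 2×2 matrix Y = [[a, b], [c, d]] with det(Y) ≠ 0, Y⁻¹ = (1/det(Y)) * [[d, -b], [-c, a]].
det(Y) = (1)*(4) - (-3)*(1) = 4 + 3 = 7.
Y⁻¹ = (1/7) * [[4, 3], [-1, 1]].
Dividing each entry by 7 and reducing:
Y⁻¹ =
[      4/7       3/7 ]
[     -1/7       1/7 ]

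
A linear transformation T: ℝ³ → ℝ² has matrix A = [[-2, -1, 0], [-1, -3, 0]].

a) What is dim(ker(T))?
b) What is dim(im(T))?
dim(ker) = 1, dim(im) = 2

The two rows are not scalar multiples of one another (no single k satisfies row 2 = k × row 1), so they are linearly independent.
Thus rank(A) = 2.
dim(im(T)) = rank(A) = 2.
By the rank-nullity theorem applied to T: ℝ³ → ℝ², rank(A) + nullity(A) = 3 (the domain dimension), so dim(ker(T)) = 3 - 2 = 1.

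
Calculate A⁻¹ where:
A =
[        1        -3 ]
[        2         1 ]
det(A) = 7
A⁻¹ =
[      1/7       3/7 ]
[     -2/7       1/7 ]

For a 2×2 matrix A = [[a, b], [c, d]] with det(A) ≠ 0, A⁻¹ = (1/det(A)) * [[d, -b], [-c, a]].
det(A) = (1)*(1) - (-3)*(2) = 1 + 6 = 7.
A⁻¹ = (1/7) * [[1, 3], [-2, 1]].
Dividing each entry by 7 and reducing:
A⁻¹ =
[      1/7       3/7 ]
[     -2/7       1/7 ]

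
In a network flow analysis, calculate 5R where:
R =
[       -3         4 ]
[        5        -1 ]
5R =
[      -15        20 ]
[       25        -5 ]

Scalar multiplication is elementwise: (5R)[i][j] = 5 * R[i][j].
  (5R)[0][0] = 5 * (-3) = -15
  (5R)[0][1] = 5 * (4) = 20
  (5R)[1][0] = 5 * (5) = 25
  (5R)[1][1] = 5 * (-1) = -5
5R =
[      -15        20 ]
[       25        -5 ]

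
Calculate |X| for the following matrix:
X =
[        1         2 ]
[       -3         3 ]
det(X) = 9

For a 2×2 matrix [[a, b], [c, d]], det = a*d - b*c.
det(X) = (1)*(3) - (2)*(-3) = 3 + 6 = 9.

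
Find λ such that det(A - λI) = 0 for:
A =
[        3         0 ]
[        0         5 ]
λ = 3, 5

Solve det(A - λI) = 0. For a 2×2 matrix the characteristic equation is λ² - (trace)λ + det = 0.
trace(A) = a + d = 3 + 5 = 8.
det(A) = a*d - b*c = (3)*(5) - (0)*(0) = 15 - 0 = 15.
Characteristic equation: λ² - (8)λ + (15) = 0.
Discriminant = (8)² - 4*(15) = 64 - 60 = 4.
λ = (8 ± √4) / 2 = (8 ± 2) / 2 = 3, 5.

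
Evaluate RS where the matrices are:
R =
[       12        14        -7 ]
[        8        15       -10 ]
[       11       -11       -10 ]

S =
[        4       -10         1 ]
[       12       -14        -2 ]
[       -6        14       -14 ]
RS =
[      258      -414        82 ]
[      272      -430       118 ]
[      -28       -96       173 ]

Matrix multiplication: (RS)[i][j] = sum over k of R[i][k] * S[k][j].
  (RS)[0][0] = (12)*(4) + (14)*(12) + (-7)*(-6) = 258
  (RS)[0][1] = (12)*(-10) + (14)*(-14) + (-7)*(14) = -414
  (RS)[0][2] = (12)*(1) + (14)*(-2) + (-7)*(-14) = 82
  (RS)[1][0] = (8)*(4) + (15)*(12) + (-10)*(-6) = 272
  (RS)[1][1] = (8)*(-10) + (15)*(-14) + (-10)*(14) = -430
  (RS)[1][2] = (8)*(1) + (15)*(-2) + (-10)*(-14) = 118
  (RS)[2][0] = (11)*(4) + (-11)*(12) + (-10)*(-6) = -28
  (RS)[2][1] = (11)*(-10) + (-11)*(-14) + (-10)*(14) = -96
  (RS)[2][2] = (11)*(1) + (-11)*(-2) + (-10)*(-14) = 173
RS =
[      258      -414        82 ]
[      272      -430       118 ]
[      -28       -96       173 ]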